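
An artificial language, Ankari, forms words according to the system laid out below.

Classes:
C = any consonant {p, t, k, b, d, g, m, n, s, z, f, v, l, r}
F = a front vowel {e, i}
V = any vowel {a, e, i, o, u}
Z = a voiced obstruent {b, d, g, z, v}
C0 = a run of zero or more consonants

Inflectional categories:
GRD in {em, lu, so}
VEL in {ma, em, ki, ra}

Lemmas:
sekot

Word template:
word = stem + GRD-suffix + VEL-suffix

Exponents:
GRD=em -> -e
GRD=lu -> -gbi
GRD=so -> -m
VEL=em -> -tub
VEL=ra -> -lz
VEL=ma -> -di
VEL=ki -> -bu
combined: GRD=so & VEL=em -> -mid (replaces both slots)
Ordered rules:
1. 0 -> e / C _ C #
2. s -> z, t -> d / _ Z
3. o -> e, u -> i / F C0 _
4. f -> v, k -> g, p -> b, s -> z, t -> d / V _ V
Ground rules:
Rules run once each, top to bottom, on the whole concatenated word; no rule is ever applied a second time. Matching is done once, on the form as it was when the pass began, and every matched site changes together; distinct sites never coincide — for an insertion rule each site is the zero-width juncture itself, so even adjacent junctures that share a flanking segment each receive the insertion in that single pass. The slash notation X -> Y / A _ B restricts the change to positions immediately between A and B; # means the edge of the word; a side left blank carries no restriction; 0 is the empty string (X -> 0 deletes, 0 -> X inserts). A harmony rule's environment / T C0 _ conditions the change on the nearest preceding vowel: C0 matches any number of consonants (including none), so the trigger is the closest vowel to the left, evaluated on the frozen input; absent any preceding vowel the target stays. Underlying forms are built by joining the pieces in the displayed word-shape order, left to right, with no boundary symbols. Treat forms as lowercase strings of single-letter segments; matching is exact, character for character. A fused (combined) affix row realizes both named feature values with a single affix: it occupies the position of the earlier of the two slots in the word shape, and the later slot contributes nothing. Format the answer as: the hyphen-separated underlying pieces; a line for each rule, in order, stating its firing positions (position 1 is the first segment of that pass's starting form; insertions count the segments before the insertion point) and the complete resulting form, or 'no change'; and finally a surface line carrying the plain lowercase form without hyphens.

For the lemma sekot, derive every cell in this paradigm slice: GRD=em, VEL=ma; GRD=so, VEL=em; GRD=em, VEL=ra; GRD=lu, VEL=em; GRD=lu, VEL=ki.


cell GRD=em, VEL=ma:
underlying: sekot-e-di
1. 0 -> e / C _ C #: no change
2. s -> z, t -> d / _ Z: no change
3. o -> e, u -> i / F C0 _: fires at position(s) 4: seketedi
4. f -> v, k -> g, p -> b, s -> z, t -> d / V _ V: fires at position(s) 3, 5: segededi
surface: segededi

cell GRD=so, VEL=em:
underlying: sekot-mid
1. 0 -> e / C _ C #: no change
2. s -> z, t -> d / _ Z: no change
3. o -> e, u -> i / F C0 _: fires at position(s) 4: seketmid
4. f -> v, k -> g, p -> b, s -> z, t -> d / V _ V: fires at position(s) 3: segetmid
surface: segetmid

cell GRD=em, VEL=ra:
underlying: sekot-e-lz
1. 0 -> e / C _ C #: inserts after position(s) 7: sekotelez
2. s -> z, t -> d / _ Z: no change
3. o -> e, u -> i / F C0 _: fires at position(s) 4: seketelez
4. f -> v, k -> g, p -> b, s -> z, t -> d / V _ V: fires at position(s) 3, 5: segedelez
surface: segedelez

cell GRD=lu, VEL=em:
underlying: sekot-gbi-tub
1. 0 -> e / C _ C #: no change
2. s -> z, t -> d / _ Z: fires at position(s) 5: sekodgbitub
3. o -> e, u -> i / F C0 _: fires at position(s) 4, 10: sekedgbitib
4. f -> v, k -> g, p -> b, s -> z, t -> d / V _ V: fires at position(s) 3, 9: segedgbidib
surface: segedgbidib

cell GRD=lu, VEL=ki:
underlying: sekot-gbi-bu
1. 0 -> e / C _ C #: no change
2. s -> z, t -> d / _ Z: fires at position(s) 5: sekodgbibu
3. o -> e, u -> i / F C0 _: fires at position(s) 4, 10: sekedgbibi
4. f -> v, k -> g, p -> b, s -> z, t -> d / V _ V: fires at position(s) 3: segedgbibi
surface: segedgbibi


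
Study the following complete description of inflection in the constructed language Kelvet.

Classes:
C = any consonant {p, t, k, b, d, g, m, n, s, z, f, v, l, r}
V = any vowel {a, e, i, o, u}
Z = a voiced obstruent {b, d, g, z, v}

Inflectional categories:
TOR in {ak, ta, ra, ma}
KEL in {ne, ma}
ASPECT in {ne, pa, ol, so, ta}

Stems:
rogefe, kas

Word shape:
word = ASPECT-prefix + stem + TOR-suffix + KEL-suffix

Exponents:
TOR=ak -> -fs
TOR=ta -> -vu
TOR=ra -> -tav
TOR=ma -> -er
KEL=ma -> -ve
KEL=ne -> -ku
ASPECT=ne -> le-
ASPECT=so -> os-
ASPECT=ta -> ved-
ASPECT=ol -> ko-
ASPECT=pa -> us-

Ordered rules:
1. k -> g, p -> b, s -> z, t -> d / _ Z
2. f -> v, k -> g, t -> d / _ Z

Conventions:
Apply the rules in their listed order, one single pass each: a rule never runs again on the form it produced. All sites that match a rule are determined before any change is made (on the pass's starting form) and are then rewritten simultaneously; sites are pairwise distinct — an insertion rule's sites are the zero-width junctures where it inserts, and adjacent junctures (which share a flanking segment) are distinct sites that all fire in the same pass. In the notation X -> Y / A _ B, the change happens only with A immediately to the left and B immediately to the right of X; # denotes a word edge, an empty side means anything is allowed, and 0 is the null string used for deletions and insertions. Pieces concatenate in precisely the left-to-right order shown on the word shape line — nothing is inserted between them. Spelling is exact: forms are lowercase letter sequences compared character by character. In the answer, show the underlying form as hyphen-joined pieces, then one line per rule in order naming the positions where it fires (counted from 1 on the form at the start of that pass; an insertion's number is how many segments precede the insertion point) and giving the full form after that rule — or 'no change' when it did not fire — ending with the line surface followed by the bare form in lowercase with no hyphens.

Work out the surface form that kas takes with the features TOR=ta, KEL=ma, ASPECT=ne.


underlying: le-kas-vu-ve
1. k -> g, p -> b, s -> z, t -> d / _ Z: fires at position(s) 5: lekazvuve
2. f -> v, k -> g, t -> d / _ Z: no change
surface: lekazvuve


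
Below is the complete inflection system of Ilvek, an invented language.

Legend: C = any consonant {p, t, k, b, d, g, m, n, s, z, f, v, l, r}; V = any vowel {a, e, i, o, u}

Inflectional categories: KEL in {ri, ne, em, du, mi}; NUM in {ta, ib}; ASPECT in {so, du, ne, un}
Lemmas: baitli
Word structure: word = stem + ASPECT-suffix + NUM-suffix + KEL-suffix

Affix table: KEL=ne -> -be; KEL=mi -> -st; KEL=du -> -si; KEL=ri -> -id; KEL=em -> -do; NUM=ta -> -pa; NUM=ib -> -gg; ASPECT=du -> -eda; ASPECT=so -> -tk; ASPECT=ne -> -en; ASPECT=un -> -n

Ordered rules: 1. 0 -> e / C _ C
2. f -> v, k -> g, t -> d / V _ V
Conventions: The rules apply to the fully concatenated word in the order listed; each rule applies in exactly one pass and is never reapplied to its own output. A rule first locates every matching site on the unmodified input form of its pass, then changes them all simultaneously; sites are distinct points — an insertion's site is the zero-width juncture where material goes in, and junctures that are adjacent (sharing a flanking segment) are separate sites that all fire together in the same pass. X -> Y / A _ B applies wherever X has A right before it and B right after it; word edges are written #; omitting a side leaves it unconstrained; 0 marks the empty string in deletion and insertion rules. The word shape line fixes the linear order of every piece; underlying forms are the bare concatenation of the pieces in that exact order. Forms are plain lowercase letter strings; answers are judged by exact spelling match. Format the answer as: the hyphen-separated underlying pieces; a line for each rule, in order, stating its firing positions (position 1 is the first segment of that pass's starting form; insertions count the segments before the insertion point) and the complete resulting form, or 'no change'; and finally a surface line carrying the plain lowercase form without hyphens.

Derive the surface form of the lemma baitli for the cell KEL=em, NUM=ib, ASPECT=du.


underlying: baitli-eda-gg-do
1. 0 -> e / C _ C: inserts after position(s) 4, 10, 11: baiteliedagegedo
2. f -> v, k -> g, t -> d / V _ V: fires at position(s) 4: baideliedagegedo
surface: baideliedagegedo


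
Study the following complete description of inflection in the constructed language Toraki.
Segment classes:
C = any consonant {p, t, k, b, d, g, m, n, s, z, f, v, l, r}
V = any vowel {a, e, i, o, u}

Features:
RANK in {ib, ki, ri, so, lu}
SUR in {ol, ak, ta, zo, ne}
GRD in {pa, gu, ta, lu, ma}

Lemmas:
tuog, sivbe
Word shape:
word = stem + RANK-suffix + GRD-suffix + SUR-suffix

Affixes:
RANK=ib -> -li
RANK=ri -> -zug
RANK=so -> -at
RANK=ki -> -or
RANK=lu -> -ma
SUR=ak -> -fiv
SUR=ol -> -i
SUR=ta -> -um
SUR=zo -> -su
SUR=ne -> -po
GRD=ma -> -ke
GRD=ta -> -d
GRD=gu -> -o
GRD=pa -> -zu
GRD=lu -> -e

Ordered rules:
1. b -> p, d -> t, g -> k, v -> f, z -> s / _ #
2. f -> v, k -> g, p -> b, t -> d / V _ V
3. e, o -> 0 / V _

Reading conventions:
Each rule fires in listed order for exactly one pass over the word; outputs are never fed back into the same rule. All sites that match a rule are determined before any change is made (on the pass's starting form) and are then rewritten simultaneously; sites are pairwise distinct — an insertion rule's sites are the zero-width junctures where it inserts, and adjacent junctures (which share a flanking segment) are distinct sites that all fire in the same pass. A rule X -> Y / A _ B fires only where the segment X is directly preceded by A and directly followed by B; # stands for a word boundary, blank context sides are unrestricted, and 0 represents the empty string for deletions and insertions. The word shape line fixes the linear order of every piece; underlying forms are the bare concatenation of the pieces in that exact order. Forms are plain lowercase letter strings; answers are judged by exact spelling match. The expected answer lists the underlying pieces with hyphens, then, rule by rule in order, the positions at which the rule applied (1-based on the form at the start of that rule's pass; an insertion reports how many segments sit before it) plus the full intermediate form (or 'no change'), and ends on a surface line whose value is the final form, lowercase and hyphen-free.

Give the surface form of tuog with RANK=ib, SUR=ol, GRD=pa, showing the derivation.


underlying: tuog-li-zu-i
1. b -> p, d -> t, g -> k, v -> f, z -> s / _ #: no change
2. f -> v, k -> g, p -> b, t -> d / V _ V: no change
3. e, o -> 0 / V _: fires at position(s) 3: tuglizui
surface: tuglizui


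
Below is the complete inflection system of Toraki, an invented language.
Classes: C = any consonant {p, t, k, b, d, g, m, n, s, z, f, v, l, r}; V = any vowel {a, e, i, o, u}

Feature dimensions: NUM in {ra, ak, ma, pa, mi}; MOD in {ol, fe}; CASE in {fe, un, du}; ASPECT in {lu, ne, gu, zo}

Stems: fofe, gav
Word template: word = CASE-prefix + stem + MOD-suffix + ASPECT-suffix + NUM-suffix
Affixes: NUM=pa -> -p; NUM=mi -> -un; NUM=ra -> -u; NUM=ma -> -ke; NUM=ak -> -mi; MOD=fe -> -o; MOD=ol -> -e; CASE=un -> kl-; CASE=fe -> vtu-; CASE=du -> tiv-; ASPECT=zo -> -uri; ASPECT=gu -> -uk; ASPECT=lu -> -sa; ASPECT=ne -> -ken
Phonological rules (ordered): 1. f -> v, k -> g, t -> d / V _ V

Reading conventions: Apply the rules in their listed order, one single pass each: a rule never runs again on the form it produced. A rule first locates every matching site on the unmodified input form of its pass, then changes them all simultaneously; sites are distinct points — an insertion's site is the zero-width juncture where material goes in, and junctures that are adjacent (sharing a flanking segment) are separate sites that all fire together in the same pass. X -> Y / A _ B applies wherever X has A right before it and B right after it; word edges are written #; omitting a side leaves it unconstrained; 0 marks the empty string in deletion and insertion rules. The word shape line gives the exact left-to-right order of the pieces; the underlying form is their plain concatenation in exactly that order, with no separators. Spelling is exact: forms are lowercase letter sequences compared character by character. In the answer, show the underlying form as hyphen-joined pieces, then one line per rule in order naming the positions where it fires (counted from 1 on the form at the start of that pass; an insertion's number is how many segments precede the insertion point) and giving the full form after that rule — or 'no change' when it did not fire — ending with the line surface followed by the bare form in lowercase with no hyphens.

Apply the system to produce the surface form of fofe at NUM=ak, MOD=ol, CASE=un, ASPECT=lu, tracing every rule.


underlying: kl-fofe-e-sa-mi
1. f -> v, k -> g, t -> d / V _ V: fires at position(s) 5: klfoveesami
surface: klfoveesami


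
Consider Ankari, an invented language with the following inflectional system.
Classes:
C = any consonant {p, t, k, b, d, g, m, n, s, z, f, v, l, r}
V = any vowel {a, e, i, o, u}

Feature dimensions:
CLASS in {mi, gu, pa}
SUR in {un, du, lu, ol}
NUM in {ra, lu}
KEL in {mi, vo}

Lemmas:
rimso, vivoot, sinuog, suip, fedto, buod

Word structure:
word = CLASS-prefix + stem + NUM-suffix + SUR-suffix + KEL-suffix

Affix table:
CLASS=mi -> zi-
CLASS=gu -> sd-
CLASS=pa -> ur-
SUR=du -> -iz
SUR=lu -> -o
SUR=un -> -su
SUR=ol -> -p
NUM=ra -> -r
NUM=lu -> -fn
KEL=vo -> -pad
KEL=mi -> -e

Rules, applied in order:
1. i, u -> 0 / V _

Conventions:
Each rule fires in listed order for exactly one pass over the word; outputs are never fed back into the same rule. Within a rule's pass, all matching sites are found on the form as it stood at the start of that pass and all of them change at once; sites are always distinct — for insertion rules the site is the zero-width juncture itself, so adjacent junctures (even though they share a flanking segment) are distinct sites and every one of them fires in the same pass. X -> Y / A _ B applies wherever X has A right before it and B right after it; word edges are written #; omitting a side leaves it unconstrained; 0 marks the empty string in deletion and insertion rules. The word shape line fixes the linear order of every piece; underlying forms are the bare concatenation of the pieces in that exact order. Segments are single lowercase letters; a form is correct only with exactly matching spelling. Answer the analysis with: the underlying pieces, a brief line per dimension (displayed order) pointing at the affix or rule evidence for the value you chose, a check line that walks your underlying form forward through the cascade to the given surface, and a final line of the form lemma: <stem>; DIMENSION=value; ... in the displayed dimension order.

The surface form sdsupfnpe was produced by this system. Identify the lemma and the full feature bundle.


underlying: sd-suip-fn-p-e
CLASS=gu - signalled by the affix sd-
SUR=ol - signalled by the affix -p
NUM=lu - signalled by the affix -fn
KEL=mi - signalled by the affix -e
check: sdsuipfnpe -> sdsupfnpe
lemma: suip; CLASS=gu; SUR=ol; NUM=lu; KEL=mi


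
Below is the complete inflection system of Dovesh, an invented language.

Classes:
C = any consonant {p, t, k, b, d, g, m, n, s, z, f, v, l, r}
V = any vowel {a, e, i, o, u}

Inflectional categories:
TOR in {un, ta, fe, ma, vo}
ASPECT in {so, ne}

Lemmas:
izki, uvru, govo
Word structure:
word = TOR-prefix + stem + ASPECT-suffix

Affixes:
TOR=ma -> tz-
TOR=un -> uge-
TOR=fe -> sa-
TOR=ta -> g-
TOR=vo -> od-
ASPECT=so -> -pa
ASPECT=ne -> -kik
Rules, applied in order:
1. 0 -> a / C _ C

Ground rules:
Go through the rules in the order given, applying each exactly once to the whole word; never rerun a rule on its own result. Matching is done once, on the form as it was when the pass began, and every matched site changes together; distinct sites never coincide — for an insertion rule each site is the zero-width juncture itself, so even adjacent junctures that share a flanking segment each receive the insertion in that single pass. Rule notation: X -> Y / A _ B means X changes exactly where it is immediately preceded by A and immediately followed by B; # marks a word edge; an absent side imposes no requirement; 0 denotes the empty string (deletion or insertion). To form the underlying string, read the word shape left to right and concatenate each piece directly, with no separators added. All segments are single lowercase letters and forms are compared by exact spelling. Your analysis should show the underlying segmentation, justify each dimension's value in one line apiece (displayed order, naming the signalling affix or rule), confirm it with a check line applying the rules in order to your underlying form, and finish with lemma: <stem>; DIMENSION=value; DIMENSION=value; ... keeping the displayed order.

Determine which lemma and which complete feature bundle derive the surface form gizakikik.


underlying: g-izki-kik
TOR=ta - signalled by the affix g-
ASPECT=ne - signalled by the affix -kik
check: gizkikik -> gizakikik
lemma: izki; TOR=ta; ASPECT=ne


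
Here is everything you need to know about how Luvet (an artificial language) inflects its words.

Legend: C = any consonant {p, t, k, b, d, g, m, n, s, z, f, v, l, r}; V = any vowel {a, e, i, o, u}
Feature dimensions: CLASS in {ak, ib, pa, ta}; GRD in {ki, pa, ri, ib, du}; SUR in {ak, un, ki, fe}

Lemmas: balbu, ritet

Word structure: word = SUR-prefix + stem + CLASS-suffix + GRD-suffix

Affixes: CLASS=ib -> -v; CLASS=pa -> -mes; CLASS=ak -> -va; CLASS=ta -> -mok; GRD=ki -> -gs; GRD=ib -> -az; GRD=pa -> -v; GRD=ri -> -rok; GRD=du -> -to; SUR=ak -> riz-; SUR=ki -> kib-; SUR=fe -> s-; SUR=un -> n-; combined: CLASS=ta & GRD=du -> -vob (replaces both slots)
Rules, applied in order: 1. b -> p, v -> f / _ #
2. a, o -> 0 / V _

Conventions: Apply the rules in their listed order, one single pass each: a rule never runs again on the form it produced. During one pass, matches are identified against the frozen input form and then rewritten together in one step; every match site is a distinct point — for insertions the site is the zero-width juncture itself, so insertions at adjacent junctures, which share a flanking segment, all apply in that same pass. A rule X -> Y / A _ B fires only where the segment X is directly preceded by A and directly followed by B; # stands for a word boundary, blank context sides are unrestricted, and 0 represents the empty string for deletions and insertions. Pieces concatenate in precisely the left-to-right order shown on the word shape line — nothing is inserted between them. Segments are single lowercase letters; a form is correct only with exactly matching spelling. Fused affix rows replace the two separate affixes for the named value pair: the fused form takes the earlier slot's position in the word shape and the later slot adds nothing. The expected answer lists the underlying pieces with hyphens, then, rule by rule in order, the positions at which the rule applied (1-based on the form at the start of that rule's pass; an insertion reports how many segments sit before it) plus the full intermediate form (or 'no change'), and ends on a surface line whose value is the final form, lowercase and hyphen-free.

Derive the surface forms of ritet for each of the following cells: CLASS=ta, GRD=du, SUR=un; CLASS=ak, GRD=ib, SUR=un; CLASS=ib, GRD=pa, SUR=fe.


cell CLASS=ta, GRD=du, SUR=un:
underlying: n-ritet-vob
1. b -> p, v -> f / _ #: fires at position(s) 9: nritetvop
2. a, o -> 0 / V _: no change
surface: nritetvop

cell CLASS=ak, GRD=ib, SUR=un:
underlying: n-ritet-va-az
1. b -> p, v -> f / _ #: no change
2. a, o -> 0 / V _: fires at position(s) 9: nritetvaz
surface: nritetvaz

cell CLASS=ib, GRD=pa, SUR=fe:
underlying: s-ritet-v-v
1. b -> p, v -> f / _ #: fires at position(s) 8: sritetvf
2. a, o -> 0 / V _: no change
surface: sritetvf


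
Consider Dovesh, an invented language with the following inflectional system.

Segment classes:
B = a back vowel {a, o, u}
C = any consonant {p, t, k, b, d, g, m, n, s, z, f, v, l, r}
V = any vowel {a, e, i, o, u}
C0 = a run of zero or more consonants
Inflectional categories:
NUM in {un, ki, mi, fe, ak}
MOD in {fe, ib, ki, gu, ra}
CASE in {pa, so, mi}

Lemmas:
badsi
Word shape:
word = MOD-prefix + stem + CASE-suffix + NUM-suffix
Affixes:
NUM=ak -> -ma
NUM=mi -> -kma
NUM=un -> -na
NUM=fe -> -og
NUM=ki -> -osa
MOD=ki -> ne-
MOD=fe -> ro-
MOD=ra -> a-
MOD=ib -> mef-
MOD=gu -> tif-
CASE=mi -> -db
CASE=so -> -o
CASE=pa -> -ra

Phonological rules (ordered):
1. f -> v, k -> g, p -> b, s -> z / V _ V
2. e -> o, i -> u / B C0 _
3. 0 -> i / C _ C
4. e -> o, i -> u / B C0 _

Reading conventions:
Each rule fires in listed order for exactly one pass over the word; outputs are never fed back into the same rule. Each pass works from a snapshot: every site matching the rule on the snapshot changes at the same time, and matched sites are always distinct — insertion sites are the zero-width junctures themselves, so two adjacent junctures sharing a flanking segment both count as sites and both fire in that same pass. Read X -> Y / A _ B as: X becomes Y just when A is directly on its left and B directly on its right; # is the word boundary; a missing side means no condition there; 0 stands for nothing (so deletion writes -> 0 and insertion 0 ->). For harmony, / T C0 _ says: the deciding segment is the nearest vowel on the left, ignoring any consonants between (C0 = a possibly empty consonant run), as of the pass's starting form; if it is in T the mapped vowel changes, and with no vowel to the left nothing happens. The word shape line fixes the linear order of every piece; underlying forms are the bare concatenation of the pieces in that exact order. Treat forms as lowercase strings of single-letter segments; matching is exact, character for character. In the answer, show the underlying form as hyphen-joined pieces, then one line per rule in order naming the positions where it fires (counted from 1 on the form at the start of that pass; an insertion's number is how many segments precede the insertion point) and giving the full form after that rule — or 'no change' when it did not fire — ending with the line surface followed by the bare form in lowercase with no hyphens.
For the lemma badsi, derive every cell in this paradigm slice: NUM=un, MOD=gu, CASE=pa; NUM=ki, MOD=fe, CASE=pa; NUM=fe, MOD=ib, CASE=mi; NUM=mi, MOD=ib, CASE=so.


cell NUM=un, MOD=gu, CASE=pa:
underlying: tif-badsi-ra-na
1. f -> v, k -> g, p -> b, s -> z / V _ V: no change
2. e -> o, i -> u / B C0 _: fires at position(s) 8: tifbadsurana
3. 0 -> i / C _ C: inserts after position(s) 3, 6: tifibadisurana
4. e -> o, i -> u / B C0 _: fires at position(s) 8: tifibadusurana
surface: tifibadusurana

cell NUM=ki, MOD=fe, CASE=pa:
underlying: ro-badsi-ra-osa
1. f -> v, k -> g, p -> b, s -> z / V _ V: fires at position(s) 11: robadsiraoza
2. e -> o, i -> u / B C0 _: fires at position(s) 7: robadsuraoza
3. 0 -> i / C _ C: inserts after position(s) 5: robadisuraoza
4. e -> o, i -> u / B C0 _: fires at position(s) 6: robadusuraoza
surface: robadusuraoza

cell NUM=fe, MOD=ib, CASE=mi:
underlying: mef-badsi-db-og
1. f -> v, k -> g, p -> b, s -> z / V _ V: no change
2. e -> o, i -> u / B C0 _: fires at position(s) 8: mefbadsudbog
3. 0 -> i / C _ C: inserts after position(s) 3, 6, 9: mefibadisudibog
4. e -> o, i -> u / B C0 _: fires at position(s) 8, 12: mefibadusudubog
surface: mefibadusudubog

cell NUM=mi, MOD=ib, CASE=so:
underlying: mef-badsi-o-kma
1. f -> v, k -> g, p -> b, s -> z / V _ V: no change
2. e -> o, i -> u / B C0 _: fires at position(s) 8: mefbadsuokma
3. 0 -> i / C _ C: inserts after position(s) 3, 6, 10: mefibadisuokima
4. e -> o, i -> u / B C0 _: fires at position(s) 8, 13: mefibadusuokuma
surface: mefibadusuokuma


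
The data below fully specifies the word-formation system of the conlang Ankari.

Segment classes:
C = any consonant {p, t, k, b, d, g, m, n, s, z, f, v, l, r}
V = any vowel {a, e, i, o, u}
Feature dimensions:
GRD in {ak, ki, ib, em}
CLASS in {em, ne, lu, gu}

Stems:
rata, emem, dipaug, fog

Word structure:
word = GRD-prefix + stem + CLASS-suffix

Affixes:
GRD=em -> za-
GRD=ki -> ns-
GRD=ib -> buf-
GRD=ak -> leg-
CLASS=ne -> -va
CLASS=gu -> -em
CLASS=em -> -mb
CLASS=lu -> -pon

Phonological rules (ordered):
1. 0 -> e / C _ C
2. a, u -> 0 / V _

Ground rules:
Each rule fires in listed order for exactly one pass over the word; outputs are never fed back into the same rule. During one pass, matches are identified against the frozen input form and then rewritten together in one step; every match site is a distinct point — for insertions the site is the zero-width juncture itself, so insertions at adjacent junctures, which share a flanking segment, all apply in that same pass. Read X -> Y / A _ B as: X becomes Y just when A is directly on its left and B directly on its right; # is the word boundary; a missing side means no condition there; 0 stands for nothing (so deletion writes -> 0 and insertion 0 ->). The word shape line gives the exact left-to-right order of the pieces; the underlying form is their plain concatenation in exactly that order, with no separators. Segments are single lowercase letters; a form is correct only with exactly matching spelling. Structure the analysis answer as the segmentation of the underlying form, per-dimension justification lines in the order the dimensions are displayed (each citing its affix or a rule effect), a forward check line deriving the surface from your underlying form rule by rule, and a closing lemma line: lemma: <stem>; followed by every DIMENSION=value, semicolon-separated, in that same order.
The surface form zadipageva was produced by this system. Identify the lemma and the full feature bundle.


underlying: za-dipaug-va
GRD=em - signalled by the affix za-
CLASS=ne - signalled by the affix -va
check: zadipaugva -> zadipaugeva -> zadipageva
lemma: dipaug; GRD=em; CLASS=ne


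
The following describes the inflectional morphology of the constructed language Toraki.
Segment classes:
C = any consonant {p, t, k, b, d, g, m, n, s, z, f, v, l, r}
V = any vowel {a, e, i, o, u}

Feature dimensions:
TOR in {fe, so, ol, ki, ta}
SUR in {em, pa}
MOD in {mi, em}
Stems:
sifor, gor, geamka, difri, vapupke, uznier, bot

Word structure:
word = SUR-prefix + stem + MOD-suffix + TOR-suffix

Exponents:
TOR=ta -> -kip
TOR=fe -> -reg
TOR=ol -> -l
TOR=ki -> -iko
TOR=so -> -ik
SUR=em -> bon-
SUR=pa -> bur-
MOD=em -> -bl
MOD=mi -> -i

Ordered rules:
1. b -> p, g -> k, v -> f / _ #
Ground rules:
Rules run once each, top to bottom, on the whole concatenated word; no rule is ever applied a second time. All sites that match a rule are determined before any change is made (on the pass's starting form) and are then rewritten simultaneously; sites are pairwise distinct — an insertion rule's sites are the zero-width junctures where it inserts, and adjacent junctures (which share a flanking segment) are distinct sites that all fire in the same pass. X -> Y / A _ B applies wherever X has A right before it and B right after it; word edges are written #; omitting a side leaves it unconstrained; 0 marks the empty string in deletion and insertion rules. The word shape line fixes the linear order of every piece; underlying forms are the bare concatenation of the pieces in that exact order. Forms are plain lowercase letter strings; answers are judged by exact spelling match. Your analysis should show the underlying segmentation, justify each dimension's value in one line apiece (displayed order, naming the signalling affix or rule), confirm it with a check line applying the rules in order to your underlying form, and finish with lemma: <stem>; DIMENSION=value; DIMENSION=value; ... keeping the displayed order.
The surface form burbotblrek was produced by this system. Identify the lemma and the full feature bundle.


underlying: bur-bot-bl-reg
TOR=fe - signalled by the affix -reg
SUR=pa - signalled by the affix bur-
MOD=em - signalled by the affix -bl
check: burbotblreg -> burbotblrek
lemma: bot; TOR=fe; SUR=pa; MOD=em


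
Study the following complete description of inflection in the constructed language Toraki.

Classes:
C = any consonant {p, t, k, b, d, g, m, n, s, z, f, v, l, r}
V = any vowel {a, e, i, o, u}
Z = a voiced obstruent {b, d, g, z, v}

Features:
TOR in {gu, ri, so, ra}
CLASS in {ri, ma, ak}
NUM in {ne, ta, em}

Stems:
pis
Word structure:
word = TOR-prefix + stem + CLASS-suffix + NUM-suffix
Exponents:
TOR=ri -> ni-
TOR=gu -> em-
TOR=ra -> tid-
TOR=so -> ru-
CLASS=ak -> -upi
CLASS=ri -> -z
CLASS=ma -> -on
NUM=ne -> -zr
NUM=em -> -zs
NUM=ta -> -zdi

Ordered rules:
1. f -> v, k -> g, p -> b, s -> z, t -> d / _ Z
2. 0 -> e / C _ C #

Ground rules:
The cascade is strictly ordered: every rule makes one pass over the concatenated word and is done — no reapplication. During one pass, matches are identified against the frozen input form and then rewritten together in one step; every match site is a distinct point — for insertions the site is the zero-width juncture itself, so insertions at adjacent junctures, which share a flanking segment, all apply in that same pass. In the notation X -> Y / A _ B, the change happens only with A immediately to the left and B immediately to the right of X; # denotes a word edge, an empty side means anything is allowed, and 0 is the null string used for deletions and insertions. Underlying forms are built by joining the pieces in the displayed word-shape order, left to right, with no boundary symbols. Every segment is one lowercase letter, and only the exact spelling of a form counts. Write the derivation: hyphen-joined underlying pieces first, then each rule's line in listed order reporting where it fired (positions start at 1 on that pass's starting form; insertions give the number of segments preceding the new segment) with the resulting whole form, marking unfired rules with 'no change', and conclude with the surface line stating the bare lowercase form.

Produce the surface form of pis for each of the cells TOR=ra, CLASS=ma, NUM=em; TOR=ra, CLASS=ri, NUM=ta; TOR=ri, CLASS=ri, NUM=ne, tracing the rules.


cell TOR=ra, CLASS=ma, NUM=em:
underlying: tid-pis-on-zs
1. f -> v, k -> g, p -> b, s -> z, t -> d / _ Z: no change
2. 0 -> e / C _ C #: inserts after position(s) 9: tidpisonzes
surface: tidpisonzes

cell TOR=ra, CLASS=ri, NUM=ta:
underlying: tid-pis-z-zdi
1. f -> v, k -> g, p -> b, s -> z, t -> d / _ Z: fires at position(s) 6: tidpizzzdi
2. 0 -> e / C _ C #: no change
surface: tidpizzzdi

cell TOR=ri, CLASS=ri, NUM=ne:
underlying: ni-pis-z-zr
1. f -> v, k -> g, p -> b, s -> z, t -> d / _ Z: fires at position(s) 5: nipizzzr
2. 0 -> e / C _ C #: inserts after position(s) 7: nipizzzer
surface: nipizzzer


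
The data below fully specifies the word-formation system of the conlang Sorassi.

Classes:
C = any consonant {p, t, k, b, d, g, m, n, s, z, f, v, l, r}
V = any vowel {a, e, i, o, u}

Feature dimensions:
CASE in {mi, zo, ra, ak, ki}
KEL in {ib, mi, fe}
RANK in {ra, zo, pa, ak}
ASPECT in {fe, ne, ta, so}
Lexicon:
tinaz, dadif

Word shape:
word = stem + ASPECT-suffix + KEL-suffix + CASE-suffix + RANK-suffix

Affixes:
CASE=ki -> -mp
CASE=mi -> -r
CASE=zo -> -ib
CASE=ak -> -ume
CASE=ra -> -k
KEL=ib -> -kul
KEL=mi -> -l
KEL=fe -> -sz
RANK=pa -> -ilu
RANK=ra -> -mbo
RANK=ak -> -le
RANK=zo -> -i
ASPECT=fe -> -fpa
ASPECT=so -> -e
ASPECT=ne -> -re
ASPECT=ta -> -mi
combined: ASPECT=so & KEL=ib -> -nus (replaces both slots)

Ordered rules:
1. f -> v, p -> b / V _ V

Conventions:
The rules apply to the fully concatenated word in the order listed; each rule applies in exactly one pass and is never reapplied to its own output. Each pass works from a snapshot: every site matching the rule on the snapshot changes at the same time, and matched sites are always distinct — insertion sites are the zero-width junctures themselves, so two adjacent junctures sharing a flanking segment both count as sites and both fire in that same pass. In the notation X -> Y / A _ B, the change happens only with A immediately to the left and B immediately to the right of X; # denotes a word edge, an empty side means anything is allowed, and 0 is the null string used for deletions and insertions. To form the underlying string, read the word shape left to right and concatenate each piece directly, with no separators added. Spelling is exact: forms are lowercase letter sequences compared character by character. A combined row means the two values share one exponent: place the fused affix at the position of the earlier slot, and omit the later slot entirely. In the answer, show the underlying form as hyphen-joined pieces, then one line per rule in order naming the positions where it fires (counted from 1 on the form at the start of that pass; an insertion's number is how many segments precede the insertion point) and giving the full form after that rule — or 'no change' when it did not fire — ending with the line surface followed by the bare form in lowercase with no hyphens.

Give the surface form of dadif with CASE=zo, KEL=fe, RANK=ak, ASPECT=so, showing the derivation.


underlying: dadif-e-sz-ib-le
1. f -> v, p -> b / V _ V: fires at position(s) 5: dadiveszible
surface: dadiveszible


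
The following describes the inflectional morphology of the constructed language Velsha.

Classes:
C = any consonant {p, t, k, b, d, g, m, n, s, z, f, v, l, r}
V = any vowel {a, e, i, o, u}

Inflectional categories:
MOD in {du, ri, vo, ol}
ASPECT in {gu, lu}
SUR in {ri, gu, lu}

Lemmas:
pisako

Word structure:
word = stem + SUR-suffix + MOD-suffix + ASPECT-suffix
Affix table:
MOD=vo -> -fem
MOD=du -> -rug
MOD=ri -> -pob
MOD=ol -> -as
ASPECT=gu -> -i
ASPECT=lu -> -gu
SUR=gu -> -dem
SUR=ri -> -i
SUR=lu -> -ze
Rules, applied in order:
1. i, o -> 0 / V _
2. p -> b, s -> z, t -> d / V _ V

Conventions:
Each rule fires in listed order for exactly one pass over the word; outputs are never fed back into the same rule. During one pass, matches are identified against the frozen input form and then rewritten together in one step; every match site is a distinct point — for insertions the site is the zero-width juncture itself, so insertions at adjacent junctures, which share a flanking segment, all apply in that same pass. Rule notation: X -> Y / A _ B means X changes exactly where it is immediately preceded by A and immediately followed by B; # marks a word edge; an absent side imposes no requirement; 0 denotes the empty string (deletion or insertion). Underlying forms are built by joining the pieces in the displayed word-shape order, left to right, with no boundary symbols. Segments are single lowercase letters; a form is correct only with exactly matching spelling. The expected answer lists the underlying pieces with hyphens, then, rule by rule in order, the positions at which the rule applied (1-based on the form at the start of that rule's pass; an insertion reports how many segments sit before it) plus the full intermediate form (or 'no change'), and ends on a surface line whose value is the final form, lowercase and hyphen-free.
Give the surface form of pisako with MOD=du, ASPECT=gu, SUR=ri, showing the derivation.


underlying: pisako-i-rug-i
1. i, o -> 0 / V _: fires at position(s) 7: pisakorugi
2. p -> b, s -> z, t -> d / V _ V: fires at position(s) 3: pizakorugi
surface: pizakorugi


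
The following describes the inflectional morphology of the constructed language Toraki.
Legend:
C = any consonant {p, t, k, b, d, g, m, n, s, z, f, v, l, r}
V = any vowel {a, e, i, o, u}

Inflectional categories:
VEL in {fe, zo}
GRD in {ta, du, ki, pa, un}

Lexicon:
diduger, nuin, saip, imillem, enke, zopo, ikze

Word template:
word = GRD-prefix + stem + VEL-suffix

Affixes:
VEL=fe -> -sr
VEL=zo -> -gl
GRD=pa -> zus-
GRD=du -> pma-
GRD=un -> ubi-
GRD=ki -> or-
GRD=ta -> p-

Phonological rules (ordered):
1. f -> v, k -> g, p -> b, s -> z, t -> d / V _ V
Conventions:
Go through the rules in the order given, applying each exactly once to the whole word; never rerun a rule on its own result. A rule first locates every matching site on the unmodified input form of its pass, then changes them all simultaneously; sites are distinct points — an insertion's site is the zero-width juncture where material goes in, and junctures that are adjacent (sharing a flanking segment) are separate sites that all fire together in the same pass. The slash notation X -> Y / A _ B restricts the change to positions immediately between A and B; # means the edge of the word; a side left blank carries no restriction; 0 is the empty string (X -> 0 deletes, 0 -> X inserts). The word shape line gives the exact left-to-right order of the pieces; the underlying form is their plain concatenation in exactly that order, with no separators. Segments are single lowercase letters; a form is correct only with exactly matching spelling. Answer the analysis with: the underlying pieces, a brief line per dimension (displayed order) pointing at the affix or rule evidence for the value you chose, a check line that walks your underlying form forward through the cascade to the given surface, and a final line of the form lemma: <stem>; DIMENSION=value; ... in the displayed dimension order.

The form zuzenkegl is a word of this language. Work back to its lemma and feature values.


underlying: zus-enke-gl
VEL=zo - signalled by the affix -gl
GRD=pa - signalled by the affix zus-
check: zusenkegl -> zuzenkegl
lemma: enke; VEL=zo; GRD=pa


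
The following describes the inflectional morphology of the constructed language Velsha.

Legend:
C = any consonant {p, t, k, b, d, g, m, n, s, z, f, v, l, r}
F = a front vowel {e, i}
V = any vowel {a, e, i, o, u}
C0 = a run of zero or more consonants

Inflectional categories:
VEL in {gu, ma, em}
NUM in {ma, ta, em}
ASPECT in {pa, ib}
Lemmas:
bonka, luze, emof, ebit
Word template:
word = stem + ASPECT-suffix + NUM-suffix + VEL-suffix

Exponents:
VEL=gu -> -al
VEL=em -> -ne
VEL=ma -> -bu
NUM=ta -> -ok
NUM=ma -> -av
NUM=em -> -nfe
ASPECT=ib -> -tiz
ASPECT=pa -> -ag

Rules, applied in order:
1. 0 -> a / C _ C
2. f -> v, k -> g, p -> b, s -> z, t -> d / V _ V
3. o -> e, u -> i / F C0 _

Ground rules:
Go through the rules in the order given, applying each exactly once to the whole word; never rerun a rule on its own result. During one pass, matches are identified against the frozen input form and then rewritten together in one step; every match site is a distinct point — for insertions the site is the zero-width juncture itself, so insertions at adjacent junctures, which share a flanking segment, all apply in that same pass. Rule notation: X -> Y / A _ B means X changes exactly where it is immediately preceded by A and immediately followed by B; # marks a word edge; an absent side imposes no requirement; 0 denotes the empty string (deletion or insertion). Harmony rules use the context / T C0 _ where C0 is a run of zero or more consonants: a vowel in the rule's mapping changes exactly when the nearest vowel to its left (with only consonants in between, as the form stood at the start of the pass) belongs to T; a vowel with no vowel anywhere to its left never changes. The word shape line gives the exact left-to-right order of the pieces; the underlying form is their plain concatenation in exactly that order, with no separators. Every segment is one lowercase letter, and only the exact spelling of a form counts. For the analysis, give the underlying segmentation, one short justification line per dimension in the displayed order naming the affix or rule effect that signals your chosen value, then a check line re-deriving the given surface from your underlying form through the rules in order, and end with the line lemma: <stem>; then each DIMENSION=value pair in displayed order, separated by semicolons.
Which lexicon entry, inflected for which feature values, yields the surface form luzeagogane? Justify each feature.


underlying: luze-ag-ok-ne
VEL=em - signalled by the affix -ne
NUM=ta - signalled by the affix -ok
ASPECT=pa - signalled by the affix -ag
check: luzeagokne -> luzeagokane -> luzeagogane -> luzeagogane
lemma: luze; VEL=em; NUM=ta; ASPECT=pa


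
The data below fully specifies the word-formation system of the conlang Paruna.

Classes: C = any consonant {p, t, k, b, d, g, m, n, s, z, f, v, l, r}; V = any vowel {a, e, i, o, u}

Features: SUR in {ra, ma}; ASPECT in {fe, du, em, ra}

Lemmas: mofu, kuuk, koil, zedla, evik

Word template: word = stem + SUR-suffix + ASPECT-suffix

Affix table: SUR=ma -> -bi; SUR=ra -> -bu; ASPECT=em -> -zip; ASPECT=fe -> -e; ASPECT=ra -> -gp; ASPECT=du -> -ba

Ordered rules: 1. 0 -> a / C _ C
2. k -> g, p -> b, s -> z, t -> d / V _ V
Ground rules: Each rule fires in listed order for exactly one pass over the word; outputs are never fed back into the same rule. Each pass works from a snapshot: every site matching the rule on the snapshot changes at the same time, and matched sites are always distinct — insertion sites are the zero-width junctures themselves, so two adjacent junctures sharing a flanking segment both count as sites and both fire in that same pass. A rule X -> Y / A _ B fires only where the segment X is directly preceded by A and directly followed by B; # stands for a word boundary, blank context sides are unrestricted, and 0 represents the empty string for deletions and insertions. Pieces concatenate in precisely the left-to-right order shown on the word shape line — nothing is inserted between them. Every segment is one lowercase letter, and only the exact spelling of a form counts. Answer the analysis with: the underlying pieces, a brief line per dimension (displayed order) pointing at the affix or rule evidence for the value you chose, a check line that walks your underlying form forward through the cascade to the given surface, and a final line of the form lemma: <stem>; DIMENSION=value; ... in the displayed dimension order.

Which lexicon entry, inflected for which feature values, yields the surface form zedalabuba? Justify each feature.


underlying: zedla-bu-ba
SUR=ra - signalled by the affix -bu
ASPECT=du - signalled by the affix -ba
check: zedlabuba -> zedalabuba -> zedalabuba
lemma: zedla; SUR=ra; ASPECT=du
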